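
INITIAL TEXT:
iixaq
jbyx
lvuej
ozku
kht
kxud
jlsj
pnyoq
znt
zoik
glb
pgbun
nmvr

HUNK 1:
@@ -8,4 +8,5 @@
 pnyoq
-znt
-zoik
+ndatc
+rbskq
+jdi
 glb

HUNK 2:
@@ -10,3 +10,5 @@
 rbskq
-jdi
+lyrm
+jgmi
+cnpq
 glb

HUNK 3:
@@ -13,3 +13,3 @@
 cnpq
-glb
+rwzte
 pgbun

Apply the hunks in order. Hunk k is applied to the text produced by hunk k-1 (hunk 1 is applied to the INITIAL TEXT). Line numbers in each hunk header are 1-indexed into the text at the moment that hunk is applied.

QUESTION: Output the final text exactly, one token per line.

Hunk 1: at line 8 remove [znt,zoik] add [ndatc,rbskq,jdi] -> 14 lines: iixaq jbyx lvuej ozku kht kxud jlsj pnyoq ndatc rbskq jdi glb pgbun nmvr
Hunk 2: at line 10 remove [jdi] add [lyrm,jgmi,cnpq] -> 16 lines: iixaq jbyx lvuej ozku kht kxud jlsj pnyoq ndatc rbskq lyrm jgmi cnpq glb pgbun nmvr
Hunk 3: at line 13 remove [glb] add [rwzte] -> 16 lines: iixaq jbyx lvuej ozku kht kxud jlsj pnyoq ndatc rbskq lyrm jgmi cnpq rwzte pgbun nmvr

Answer: iixaq
jbyx
lvuej
ozku
kht
kxud
jlsj
pnyoq
ndatc
rbskq
lyrm
jgmi
cnpq
rwzte
pgbun
nmvr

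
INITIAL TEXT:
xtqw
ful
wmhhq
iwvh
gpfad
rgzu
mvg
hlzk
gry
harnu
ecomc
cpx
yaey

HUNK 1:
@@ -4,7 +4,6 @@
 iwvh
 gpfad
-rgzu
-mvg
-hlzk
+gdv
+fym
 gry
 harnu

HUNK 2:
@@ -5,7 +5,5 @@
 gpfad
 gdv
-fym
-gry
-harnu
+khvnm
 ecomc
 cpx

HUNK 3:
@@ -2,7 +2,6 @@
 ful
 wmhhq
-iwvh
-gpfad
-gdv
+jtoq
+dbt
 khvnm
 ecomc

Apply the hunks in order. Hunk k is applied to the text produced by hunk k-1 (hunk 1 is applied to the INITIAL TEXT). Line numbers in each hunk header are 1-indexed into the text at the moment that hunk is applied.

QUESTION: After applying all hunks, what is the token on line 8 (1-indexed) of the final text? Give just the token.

Answer: cpx

Derivation:
Hunk 1: at line 4 remove [rgzu,mvg,hlzk] add [gdv,fym] -> 12 lines: xtqw ful wmhhq iwvh gpfad gdv fym gry harnu ecomc cpx yaey
Hunk 2: at line 5 remove [fym,gry,harnu] add [khvnm] -> 10 lines: xtqw ful wmhhq iwvh gpfad gdv khvnm ecomc cpx yaey
Hunk 3: at line 2 remove [iwvh,gpfad,gdv] add [jtoq,dbt] -> 9 lines: xtqw ful wmhhq jtoq dbt khvnm ecomc cpx yaey
Final line 8: cpx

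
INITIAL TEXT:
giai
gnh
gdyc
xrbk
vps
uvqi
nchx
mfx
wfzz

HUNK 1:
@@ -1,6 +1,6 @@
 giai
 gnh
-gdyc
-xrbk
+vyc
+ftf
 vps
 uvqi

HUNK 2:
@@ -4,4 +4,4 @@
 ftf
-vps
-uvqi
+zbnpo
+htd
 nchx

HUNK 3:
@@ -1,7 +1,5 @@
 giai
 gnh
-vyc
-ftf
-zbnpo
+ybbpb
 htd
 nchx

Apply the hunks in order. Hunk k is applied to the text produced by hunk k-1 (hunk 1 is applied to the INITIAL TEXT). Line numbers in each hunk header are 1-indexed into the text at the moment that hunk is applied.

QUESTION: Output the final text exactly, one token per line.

Hunk 1: at line 1 remove [gdyc,xrbk] add [vyc,ftf] -> 9 lines: giai gnh vyc ftf vps uvqi nchx mfx wfzz
Hunk 2: at line 4 remove [vps,uvqi] add [zbnpo,htd] -> 9 lines: giai gnh vyc ftf zbnpo htd nchx mfx wfzz
Hunk 3: at line 1 remove [vyc,ftf,zbnpo] add [ybbpb] -> 7 lines: giai gnh ybbpb htd nchx mfx wfzz

Answer: giai
gnh
ybbpb
htd
nchx
mfx
wfzz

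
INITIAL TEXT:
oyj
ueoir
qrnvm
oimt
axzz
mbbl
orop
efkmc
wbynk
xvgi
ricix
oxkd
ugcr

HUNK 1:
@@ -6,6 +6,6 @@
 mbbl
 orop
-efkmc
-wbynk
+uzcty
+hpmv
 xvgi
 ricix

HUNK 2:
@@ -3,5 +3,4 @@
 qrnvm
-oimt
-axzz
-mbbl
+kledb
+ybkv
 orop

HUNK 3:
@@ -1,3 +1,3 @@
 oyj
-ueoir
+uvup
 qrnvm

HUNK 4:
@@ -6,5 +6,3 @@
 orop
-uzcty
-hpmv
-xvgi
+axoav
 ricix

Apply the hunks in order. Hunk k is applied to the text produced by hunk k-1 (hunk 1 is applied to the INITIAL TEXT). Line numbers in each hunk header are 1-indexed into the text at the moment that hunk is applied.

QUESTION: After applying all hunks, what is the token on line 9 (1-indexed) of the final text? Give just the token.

Hunk 1: at line 6 remove [efkmc,wbynk] add [uzcty,hpmv] -> 13 lines: oyj ueoir qrnvm oimt axzz mbbl orop uzcty hpmv xvgi ricix oxkd ugcr
Hunk 2: at line 3 remove [oimt,axzz,mbbl] add [kledb,ybkv] -> 12 lines: oyj ueoir qrnvm kledb ybkv orop uzcty hpmv xvgi ricix oxkd ugcr
Hunk 3: at line 1 remove [ueoir] add [uvup] -> 12 lines: oyj uvup qrnvm kledb ybkv orop uzcty hpmv xvgi ricix oxkd ugcr
Hunk 4: at line 6 remove [uzcty,hpmv,xvgi] add [axoav] -> 10 lines: oyj uvup qrnvm kledb ybkv orop axoav ricix oxkd ugcr
Final line 9: oxkd

Answer: oxkd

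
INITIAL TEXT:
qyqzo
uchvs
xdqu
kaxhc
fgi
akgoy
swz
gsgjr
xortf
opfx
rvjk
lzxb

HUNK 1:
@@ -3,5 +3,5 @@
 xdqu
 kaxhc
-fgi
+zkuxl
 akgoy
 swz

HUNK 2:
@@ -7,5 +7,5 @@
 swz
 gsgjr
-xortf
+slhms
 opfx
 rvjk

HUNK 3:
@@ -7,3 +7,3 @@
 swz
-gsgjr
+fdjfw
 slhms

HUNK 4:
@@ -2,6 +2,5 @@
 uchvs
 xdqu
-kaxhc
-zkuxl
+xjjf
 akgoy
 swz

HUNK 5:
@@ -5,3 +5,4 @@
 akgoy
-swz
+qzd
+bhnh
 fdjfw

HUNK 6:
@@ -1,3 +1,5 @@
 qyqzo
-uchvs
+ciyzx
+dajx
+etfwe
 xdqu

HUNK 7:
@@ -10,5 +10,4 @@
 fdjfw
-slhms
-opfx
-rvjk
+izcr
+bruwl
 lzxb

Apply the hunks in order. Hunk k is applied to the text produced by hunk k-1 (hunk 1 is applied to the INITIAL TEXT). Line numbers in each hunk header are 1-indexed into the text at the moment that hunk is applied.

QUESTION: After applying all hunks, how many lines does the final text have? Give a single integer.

Answer: 13

Derivation:
Hunk 1: at line 3 remove [fgi] add [zkuxl] -> 12 lines: qyqzo uchvs xdqu kaxhc zkuxl akgoy swz gsgjr xortf opfx rvjk lzxb
Hunk 2: at line 7 remove [xortf] add [slhms] -> 12 lines: qyqzo uchvs xdqu kaxhc zkuxl akgoy swz gsgjr slhms opfx rvjk lzxb
Hunk 3: at line 7 remove [gsgjr] add [fdjfw] -> 12 lines: qyqzo uchvs xdqu kaxhc zkuxl akgoy swz fdjfw slhms opfx rvjk lzxb
Hunk 4: at line 2 remove [kaxhc,zkuxl] add [xjjf] -> 11 lines: qyqzo uchvs xdqu xjjf akgoy swz fdjfw slhms opfx rvjk lzxb
Hunk 5: at line 5 remove [swz] add [qzd,bhnh] -> 12 lines: qyqzo uchvs xdqu xjjf akgoy qzd bhnh fdjfw slhms opfx rvjk lzxb
Hunk 6: at line 1 remove [uchvs] add [ciyzx,dajx,etfwe] -> 14 lines: qyqzo ciyzx dajx etfwe xdqu xjjf akgoy qzd bhnh fdjfw slhms opfx rvjk lzxb
Hunk 7: at line 10 remove [slhms,opfx,rvjk] add [izcr,bruwl] -> 13 lines: qyqzo ciyzx dajx etfwe xdqu xjjf akgoy qzd bhnh fdjfw izcr bruwl lzxb
Final line count: 13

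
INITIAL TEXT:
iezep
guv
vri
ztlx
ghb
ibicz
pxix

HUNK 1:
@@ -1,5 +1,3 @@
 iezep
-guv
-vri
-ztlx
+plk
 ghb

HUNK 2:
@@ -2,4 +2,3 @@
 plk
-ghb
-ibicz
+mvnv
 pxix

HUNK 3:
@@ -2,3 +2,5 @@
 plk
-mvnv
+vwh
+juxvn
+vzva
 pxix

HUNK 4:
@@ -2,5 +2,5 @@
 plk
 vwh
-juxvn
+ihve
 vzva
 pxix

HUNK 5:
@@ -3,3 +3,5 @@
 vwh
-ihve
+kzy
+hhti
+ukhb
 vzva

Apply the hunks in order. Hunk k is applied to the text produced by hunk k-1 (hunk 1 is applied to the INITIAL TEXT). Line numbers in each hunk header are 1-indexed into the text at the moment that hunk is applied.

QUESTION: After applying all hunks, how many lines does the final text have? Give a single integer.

Answer: 8

Derivation:
Hunk 1: at line 1 remove [guv,vri,ztlx] add [plk] -> 5 lines: iezep plk ghb ibicz pxix
Hunk 2: at line 2 remove [ghb,ibicz] add [mvnv] -> 4 lines: iezep plk mvnv pxix
Hunk 3: at line 2 remove [mvnv] add [vwh,juxvn,vzva] -> 6 lines: iezep plk vwh juxvn vzva pxix
Hunk 4: at line 2 remove [juxvn] add [ihve] -> 6 lines: iezep plk vwh ihve vzva pxix
Hunk 5: at line 3 remove [ihve] add [kzy,hhti,ukhb] -> 8 lines: iezep plk vwh kzy hhti ukhb vzva pxix
Final line count: 8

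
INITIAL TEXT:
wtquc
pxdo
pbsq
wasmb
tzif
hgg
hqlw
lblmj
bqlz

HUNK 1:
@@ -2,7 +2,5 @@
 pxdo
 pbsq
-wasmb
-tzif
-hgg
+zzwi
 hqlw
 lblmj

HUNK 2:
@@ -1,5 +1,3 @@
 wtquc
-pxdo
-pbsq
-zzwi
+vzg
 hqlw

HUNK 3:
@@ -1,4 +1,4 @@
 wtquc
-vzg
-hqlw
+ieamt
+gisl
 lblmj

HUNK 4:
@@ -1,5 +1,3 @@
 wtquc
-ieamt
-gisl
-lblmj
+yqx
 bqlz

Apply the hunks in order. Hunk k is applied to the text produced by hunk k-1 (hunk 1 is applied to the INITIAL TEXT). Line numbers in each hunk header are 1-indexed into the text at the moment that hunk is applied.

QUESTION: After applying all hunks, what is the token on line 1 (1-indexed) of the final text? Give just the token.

Hunk 1: at line 2 remove [wasmb,tzif,hgg] add [zzwi] -> 7 lines: wtquc pxdo pbsq zzwi hqlw lblmj bqlz
Hunk 2: at line 1 remove [pxdo,pbsq,zzwi] add [vzg] -> 5 lines: wtquc vzg hqlw lblmj bqlz
Hunk 3: at line 1 remove [vzg,hqlw] add [ieamt,gisl] -> 5 lines: wtquc ieamt gisl lblmj bqlz
Hunk 4: at line 1 remove [ieamt,gisl,lblmj] add [yqx] -> 3 lines: wtquc yqx bqlz
Final line 1: wtquc

Answer: wtquc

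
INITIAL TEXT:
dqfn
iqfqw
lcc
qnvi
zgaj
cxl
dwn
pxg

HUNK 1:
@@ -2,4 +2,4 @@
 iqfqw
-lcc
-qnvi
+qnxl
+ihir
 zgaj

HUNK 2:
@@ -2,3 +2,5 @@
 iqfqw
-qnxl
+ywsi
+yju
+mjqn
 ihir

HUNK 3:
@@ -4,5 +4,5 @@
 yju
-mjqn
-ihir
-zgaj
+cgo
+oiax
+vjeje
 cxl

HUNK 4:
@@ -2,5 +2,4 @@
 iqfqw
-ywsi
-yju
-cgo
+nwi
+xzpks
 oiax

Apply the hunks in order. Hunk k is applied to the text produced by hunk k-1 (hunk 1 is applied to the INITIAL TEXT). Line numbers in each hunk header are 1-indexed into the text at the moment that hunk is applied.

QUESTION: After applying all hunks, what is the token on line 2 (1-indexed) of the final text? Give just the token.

Answer: iqfqw

Derivation:
Hunk 1: at line 2 remove [lcc,qnvi] add [qnxl,ihir] -> 8 lines: dqfn iqfqw qnxl ihir zgaj cxl dwn pxg
Hunk 2: at line 2 remove [qnxl] add [ywsi,yju,mjqn] -> 10 lines: dqfn iqfqw ywsi yju mjqn ihir zgaj cxl dwn pxg
Hunk 3: at line 4 remove [mjqn,ihir,zgaj] add [cgo,oiax,vjeje] -> 10 lines: dqfn iqfqw ywsi yju cgo oiax vjeje cxl dwn pxg
Hunk 4: at line 2 remove [ywsi,yju,cgo] add [nwi,xzpks] -> 9 lines: dqfn iqfqw nwi xzpks oiax vjeje cxl dwn pxg
Final line 2: iqfqw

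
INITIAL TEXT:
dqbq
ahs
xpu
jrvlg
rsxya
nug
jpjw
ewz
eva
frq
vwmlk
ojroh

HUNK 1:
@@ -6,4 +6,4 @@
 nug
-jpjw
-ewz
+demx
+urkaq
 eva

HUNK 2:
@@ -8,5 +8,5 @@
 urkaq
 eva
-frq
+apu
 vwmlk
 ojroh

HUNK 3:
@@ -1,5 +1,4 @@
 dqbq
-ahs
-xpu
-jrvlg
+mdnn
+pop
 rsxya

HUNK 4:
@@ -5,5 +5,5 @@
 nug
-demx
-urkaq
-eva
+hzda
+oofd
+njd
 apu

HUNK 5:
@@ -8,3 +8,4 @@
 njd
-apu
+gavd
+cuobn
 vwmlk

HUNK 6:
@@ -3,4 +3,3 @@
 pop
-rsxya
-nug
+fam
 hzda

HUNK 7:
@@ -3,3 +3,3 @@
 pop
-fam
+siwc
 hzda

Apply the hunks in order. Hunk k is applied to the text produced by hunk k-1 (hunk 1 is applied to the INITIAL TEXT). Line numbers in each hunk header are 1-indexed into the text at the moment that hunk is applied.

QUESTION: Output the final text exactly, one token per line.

Answer: dqbq
mdnn
pop
siwc
hzda
oofd
njd
gavd
cuobn
vwmlk
ojroh

Derivation:
Hunk 1: at line 6 remove [jpjw,ewz] add [demx,urkaq] -> 12 lines: dqbq ahs xpu jrvlg rsxya nug demx urkaq eva frq vwmlk ojroh
Hunk 2: at line 8 remove [frq] add [apu] -> 12 lines: dqbq ahs xpu jrvlg rsxya nug demx urkaq eva apu vwmlk ojroh
Hunk 3: at line 1 remove [ahs,xpu,jrvlg] add [mdnn,pop] -> 11 lines: dqbq mdnn pop rsxya nug demx urkaq eva apu vwmlk ojroh
Hunk 4: at line 5 remove [demx,urkaq,eva] add [hzda,oofd,njd] -> 11 lines: dqbq mdnn pop rsxya nug hzda oofd njd apu vwmlk ojroh
Hunk 5: at line 8 remove [apu] add [gavd,cuobn] -> 12 lines: dqbq mdnn pop rsxya nug hzda oofd njd gavd cuobn vwmlk ojroh
Hunk 6: at line 3 remove [rsxya,nug] add [fam] -> 11 lines: dqbq mdnn pop fam hzda oofd njd gavd cuobn vwmlk ojroh
Hunk 7: at line 3 remove [fam] add [siwc] -> 11 lines: dqbq mdnn pop siwc hzda oofd njd gavd cuobn vwmlk ojroh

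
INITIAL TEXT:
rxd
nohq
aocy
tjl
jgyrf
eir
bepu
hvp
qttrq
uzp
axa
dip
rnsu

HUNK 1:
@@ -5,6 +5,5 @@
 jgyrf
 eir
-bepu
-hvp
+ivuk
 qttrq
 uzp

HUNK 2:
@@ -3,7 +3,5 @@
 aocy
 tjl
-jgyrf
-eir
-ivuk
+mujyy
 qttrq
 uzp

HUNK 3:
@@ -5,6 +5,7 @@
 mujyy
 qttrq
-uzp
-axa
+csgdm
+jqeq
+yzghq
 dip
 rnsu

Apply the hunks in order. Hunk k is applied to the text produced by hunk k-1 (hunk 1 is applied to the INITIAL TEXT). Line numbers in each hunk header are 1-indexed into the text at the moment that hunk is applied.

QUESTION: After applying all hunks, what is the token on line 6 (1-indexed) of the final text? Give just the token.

Answer: qttrq

Derivation:
Hunk 1: at line 5 remove [bepu,hvp] add [ivuk] -> 12 lines: rxd nohq aocy tjl jgyrf eir ivuk qttrq uzp axa dip rnsu
Hunk 2: at line 3 remove [jgyrf,eir,ivuk] add [mujyy] -> 10 lines: rxd nohq aocy tjl mujyy qttrq uzp axa dip rnsu
Hunk 3: at line 5 remove [uzp,axa] add [csgdm,jqeq,yzghq] -> 11 lines: rxd nohq aocy tjl mujyy qttrq csgdm jqeq yzghq dip rnsu
Final line 6: qttrq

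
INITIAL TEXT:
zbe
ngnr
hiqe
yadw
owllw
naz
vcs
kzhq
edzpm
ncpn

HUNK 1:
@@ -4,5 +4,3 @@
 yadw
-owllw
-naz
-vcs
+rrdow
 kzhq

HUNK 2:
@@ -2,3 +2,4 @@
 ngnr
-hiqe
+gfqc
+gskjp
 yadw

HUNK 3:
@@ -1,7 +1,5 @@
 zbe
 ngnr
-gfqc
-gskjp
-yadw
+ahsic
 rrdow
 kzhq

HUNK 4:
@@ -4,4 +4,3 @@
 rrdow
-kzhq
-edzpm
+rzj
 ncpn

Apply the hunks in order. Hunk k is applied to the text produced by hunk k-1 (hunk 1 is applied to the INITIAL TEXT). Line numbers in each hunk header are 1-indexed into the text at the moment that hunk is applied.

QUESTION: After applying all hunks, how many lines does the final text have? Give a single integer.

Answer: 6

Derivation:
Hunk 1: at line 4 remove [owllw,naz,vcs] add [rrdow] -> 8 lines: zbe ngnr hiqe yadw rrdow kzhq edzpm ncpn
Hunk 2: at line 2 remove [hiqe] add [gfqc,gskjp] -> 9 lines: zbe ngnr gfqc gskjp yadw rrdow kzhq edzpm ncpn
Hunk 3: at line 1 remove [gfqc,gskjp,yadw] add [ahsic] -> 7 lines: zbe ngnr ahsic rrdow kzhq edzpm ncpn
Hunk 4: at line 4 remove [kzhq,edzpm] add [rzj] -> 6 lines: zbe ngnr ahsic rrdow rzj ncpn
Final line count: 6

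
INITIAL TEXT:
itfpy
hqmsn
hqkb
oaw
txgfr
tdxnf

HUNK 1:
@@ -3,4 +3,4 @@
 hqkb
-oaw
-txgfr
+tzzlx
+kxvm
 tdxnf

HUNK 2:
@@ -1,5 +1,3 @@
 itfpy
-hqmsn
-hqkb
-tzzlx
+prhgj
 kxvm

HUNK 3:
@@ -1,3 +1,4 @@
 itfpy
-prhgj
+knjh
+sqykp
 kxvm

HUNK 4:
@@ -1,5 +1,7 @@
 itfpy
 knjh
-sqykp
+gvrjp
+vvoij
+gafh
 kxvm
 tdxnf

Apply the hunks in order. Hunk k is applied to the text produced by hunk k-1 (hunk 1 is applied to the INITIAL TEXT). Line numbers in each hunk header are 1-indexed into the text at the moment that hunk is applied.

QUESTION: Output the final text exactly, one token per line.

Answer: itfpy
knjh
gvrjp
vvoij
gafh
kxvm
tdxnf

Derivation:
Hunk 1: at line 3 remove [oaw,txgfr] add [tzzlx,kxvm] -> 6 lines: itfpy hqmsn hqkb tzzlx kxvm tdxnf
Hunk 2: at line 1 remove [hqmsn,hqkb,tzzlx] add [prhgj] -> 4 lines: itfpy prhgj kxvm tdxnf
Hunk 3: at line 1 remove [prhgj] add [knjh,sqykp] -> 5 lines: itfpy knjh sqykp kxvm tdxnf
Hunk 4: at line 1 remove [sqykp] add [gvrjp,vvoij,gafh] -> 7 lines: itfpy knjh gvrjp vvoij gafh kxvm tdxnf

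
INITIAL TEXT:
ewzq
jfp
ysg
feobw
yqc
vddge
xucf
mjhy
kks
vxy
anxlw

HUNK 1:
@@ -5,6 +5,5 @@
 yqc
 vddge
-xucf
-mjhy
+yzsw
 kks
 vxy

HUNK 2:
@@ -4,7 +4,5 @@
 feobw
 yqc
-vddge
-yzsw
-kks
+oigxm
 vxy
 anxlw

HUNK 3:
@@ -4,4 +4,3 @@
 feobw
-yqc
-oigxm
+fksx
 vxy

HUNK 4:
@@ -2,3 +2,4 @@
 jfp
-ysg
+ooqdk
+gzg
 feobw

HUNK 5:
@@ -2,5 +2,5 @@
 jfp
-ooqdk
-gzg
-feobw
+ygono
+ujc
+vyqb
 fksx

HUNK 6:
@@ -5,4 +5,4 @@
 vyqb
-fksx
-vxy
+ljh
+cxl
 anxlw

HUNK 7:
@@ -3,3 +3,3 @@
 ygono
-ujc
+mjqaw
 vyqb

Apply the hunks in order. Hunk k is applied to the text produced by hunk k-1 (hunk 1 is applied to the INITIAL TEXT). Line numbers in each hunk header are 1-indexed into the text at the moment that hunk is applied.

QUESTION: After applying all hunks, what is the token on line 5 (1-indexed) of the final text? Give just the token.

Answer: vyqb

Derivation:
Hunk 1: at line 5 remove [xucf,mjhy] add [yzsw] -> 10 lines: ewzq jfp ysg feobw yqc vddge yzsw kks vxy anxlw
Hunk 2: at line 4 remove [vddge,yzsw,kks] add [oigxm] -> 8 lines: ewzq jfp ysg feobw yqc oigxm vxy anxlw
Hunk 3: at line 4 remove [yqc,oigxm] add [fksx] -> 7 lines: ewzq jfp ysg feobw fksx vxy anxlw
Hunk 4: at line 2 remove [ysg] add [ooqdk,gzg] -> 8 lines: ewzq jfp ooqdk gzg feobw fksx vxy anxlw
Hunk 5: at line 2 remove [ooqdk,gzg,feobw] add [ygono,ujc,vyqb] -> 8 lines: ewzq jfp ygono ujc vyqb fksx vxy anxlw
Hunk 6: at line 5 remove [fksx,vxy] add [ljh,cxl] -> 8 lines: ewzq jfp ygono ujc vyqb ljh cxl anxlw
Hunk 7: at line 3 remove [ujc] add [mjqaw] -> 8 lines: ewzq jfp ygono mjqaw vyqb ljh cxl anxlw
Final line 5: vyqb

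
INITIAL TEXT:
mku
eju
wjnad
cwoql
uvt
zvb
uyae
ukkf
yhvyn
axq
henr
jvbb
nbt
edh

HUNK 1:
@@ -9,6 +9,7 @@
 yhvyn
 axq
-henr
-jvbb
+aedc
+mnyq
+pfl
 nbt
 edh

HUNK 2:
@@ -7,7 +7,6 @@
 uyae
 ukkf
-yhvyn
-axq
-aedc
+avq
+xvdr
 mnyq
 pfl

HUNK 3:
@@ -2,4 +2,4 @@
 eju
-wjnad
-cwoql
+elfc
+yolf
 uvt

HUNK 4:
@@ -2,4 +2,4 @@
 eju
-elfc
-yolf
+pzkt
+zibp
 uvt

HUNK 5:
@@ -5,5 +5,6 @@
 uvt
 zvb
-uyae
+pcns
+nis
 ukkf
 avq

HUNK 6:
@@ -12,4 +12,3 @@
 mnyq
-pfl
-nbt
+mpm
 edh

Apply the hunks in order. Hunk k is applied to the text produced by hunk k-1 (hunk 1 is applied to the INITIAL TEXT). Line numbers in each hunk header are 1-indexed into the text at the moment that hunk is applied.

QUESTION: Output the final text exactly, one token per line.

Answer: mku
eju
pzkt
zibp
uvt
zvb
pcns
nis
ukkf
avq
xvdr
mnyq
mpm
edh

Derivation:
Hunk 1: at line 9 remove [henr,jvbb] add [aedc,mnyq,pfl] -> 15 lines: mku eju wjnad cwoql uvt zvb uyae ukkf yhvyn axq aedc mnyq pfl nbt edh
Hunk 2: at line 7 remove [yhvyn,axq,aedc] add [avq,xvdr] -> 14 lines: mku eju wjnad cwoql uvt zvb uyae ukkf avq xvdr mnyq pfl nbt edh
Hunk 3: at line 2 remove [wjnad,cwoql] add [elfc,yolf] -> 14 lines: mku eju elfc yolf uvt zvb uyae ukkf avq xvdr mnyq pfl nbt edh
Hunk 4: at line 2 remove [elfc,yolf] add [pzkt,zibp] -> 14 lines: mku eju pzkt zibp uvt zvb uyae ukkf avq xvdr mnyq pfl nbt edh
Hunk 5: at line 5 remove [uyae] add [pcns,nis] -> 15 lines: mku eju pzkt zibp uvt zvb pcns nis ukkf avq xvdr mnyq pfl nbt edh
Hunk 6: at line 12 remove [pfl,nbt] add [mpm] -> 14 lines: mku eju pzkt zibp uvt zvb pcns nis ukkf avq xvdr mnyq mpm edh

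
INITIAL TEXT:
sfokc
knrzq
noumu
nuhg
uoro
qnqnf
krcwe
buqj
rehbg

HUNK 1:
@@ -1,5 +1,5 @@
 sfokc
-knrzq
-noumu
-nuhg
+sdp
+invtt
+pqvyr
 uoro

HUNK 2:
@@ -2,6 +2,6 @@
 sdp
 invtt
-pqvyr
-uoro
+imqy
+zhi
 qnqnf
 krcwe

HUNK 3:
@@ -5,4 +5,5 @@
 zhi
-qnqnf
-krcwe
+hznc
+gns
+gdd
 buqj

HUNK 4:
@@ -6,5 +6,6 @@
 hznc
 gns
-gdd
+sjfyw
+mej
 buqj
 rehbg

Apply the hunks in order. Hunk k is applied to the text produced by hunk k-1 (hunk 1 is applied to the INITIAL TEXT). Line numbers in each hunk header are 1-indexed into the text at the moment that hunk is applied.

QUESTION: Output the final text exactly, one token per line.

Hunk 1: at line 1 remove [knrzq,noumu,nuhg] add [sdp,invtt,pqvyr] -> 9 lines: sfokc sdp invtt pqvyr uoro qnqnf krcwe buqj rehbg
Hunk 2: at line 2 remove [pqvyr,uoro] add [imqy,zhi] -> 9 lines: sfokc sdp invtt imqy zhi qnqnf krcwe buqj rehbg
Hunk 3: at line 5 remove [qnqnf,krcwe] add [hznc,gns,gdd] -> 10 lines: sfokc sdp invtt imqy zhi hznc gns gdd buqj rehbg
Hunk 4: at line 6 remove [gdd] add [sjfyw,mej] -> 11 lines: sfokc sdp invtt imqy zhi hznc gns sjfyw mej buqj rehbg

Answer: sfokc
sdp
invtt
imqy
zhi
hznc
gns
sjfyw
mej
buqj
rehbg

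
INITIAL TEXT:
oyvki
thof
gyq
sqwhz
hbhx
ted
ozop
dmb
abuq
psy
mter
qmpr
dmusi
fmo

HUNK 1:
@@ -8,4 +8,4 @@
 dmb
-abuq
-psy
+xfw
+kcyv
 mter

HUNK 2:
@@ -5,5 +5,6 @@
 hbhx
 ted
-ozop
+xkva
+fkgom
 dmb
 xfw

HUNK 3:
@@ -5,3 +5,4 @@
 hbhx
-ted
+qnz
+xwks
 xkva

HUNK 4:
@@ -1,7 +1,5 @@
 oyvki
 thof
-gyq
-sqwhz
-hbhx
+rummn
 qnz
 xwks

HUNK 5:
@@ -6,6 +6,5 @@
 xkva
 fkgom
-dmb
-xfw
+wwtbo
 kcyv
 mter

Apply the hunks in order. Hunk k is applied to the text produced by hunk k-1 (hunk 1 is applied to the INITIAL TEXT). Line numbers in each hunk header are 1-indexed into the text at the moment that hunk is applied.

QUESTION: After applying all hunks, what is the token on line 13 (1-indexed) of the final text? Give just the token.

Hunk 1: at line 8 remove [abuq,psy] add [xfw,kcyv] -> 14 lines: oyvki thof gyq sqwhz hbhx ted ozop dmb xfw kcyv mter qmpr dmusi fmo
Hunk 2: at line 5 remove [ozop] add [xkva,fkgom] -> 15 lines: oyvki thof gyq sqwhz hbhx ted xkva fkgom dmb xfw kcyv mter qmpr dmusi fmo
Hunk 3: at line 5 remove [ted] add [qnz,xwks] -> 16 lines: oyvki thof gyq sqwhz hbhx qnz xwks xkva fkgom dmb xfw kcyv mter qmpr dmusi fmo
Hunk 4: at line 1 remove [gyq,sqwhz,hbhx] add [rummn] -> 14 lines: oyvki thof rummn qnz xwks xkva fkgom dmb xfw kcyv mter qmpr dmusi fmo
Hunk 5: at line 6 remove [dmb,xfw] add [wwtbo] -> 13 lines: oyvki thof rummn qnz xwks xkva fkgom wwtbo kcyv mter qmpr dmusi fmo
Final line 13: fmo

Answer: fmo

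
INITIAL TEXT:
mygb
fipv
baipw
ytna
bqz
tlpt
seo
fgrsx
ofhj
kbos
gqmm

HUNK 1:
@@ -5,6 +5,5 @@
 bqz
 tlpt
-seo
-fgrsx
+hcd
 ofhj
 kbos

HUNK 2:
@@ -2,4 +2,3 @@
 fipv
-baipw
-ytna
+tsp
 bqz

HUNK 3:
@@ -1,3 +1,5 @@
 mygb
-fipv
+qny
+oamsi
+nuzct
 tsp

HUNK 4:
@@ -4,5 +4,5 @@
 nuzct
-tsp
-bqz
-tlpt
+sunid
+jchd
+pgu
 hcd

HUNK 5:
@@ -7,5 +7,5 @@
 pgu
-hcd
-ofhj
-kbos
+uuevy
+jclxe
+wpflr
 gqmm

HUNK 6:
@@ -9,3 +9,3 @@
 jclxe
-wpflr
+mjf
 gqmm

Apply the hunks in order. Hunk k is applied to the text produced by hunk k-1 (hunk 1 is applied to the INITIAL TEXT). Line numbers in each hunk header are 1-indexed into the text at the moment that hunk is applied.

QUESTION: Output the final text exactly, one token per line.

Answer: mygb
qny
oamsi
nuzct
sunid
jchd
pgu
uuevy
jclxe
mjf
gqmm

Derivation:
Hunk 1: at line 5 remove [seo,fgrsx] add [hcd] -> 10 lines: mygb fipv baipw ytna bqz tlpt hcd ofhj kbos gqmm
Hunk 2: at line 2 remove [baipw,ytna] add [tsp] -> 9 lines: mygb fipv tsp bqz tlpt hcd ofhj kbos gqmm
Hunk 3: at line 1 remove [fipv] add [qny,oamsi,nuzct] -> 11 lines: mygb qny oamsi nuzct tsp bqz tlpt hcd ofhj kbos gqmm
Hunk 4: at line 4 remove [tsp,bqz,tlpt] add [sunid,jchd,pgu] -> 11 lines: mygb qny oamsi nuzct sunid jchd pgu hcd ofhj kbos gqmm
Hunk 5: at line 7 remove [hcd,ofhj,kbos] add [uuevy,jclxe,wpflr] -> 11 lines: mygb qny oamsi nuzct sunid jchd pgu uuevy jclxe wpflr gqmm
Hunk 6: at line 9 remove [wpflr] add [mjf] -> 11 lines: mygb qny oamsi nuzct sunid jchd pgu uuevy jclxe mjf gqmm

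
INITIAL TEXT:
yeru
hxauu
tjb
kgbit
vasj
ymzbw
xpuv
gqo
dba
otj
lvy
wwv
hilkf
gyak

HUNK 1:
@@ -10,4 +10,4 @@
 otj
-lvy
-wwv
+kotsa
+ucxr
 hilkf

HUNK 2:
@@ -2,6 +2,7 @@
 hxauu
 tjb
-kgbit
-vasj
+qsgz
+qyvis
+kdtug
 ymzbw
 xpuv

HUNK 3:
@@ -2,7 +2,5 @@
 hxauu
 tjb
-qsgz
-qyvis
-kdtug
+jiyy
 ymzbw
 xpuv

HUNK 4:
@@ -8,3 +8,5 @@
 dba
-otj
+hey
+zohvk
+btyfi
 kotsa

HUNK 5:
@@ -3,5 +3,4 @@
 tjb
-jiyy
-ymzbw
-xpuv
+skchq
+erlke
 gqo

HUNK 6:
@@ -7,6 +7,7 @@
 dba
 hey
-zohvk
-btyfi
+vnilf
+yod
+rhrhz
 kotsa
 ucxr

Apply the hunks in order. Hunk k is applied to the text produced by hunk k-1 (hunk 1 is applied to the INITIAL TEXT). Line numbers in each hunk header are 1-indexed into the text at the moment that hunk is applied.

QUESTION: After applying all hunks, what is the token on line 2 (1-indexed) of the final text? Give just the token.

Answer: hxauu

Derivation:
Hunk 1: at line 10 remove [lvy,wwv] add [kotsa,ucxr] -> 14 lines: yeru hxauu tjb kgbit vasj ymzbw xpuv gqo dba otj kotsa ucxr hilkf gyak
Hunk 2: at line 2 remove [kgbit,vasj] add [qsgz,qyvis,kdtug] -> 15 lines: yeru hxauu tjb qsgz qyvis kdtug ymzbw xpuv gqo dba otj kotsa ucxr hilkf gyak
Hunk 3: at line 2 remove [qsgz,qyvis,kdtug] add [jiyy] -> 13 lines: yeru hxauu tjb jiyy ymzbw xpuv gqo dba otj kotsa ucxr hilkf gyak
Hunk 4: at line 8 remove [otj] add [hey,zohvk,btyfi] -> 15 lines: yeru hxauu tjb jiyy ymzbw xpuv gqo dba hey zohvk btyfi kotsa ucxr hilkf gyak
Hunk 5: at line 3 remove [jiyy,ymzbw,xpuv] add [skchq,erlke] -> 14 lines: yeru hxauu tjb skchq erlke gqo dba hey zohvk btyfi kotsa ucxr hilkf gyak
Hunk 6: at line 7 remove [zohvk,btyfi] add [vnilf,yod,rhrhz] -> 15 lines: yeru hxauu tjb skchq erlke gqo dba hey vnilf yod rhrhz kotsa ucxr hilkf gyak
Final line 2: hxauu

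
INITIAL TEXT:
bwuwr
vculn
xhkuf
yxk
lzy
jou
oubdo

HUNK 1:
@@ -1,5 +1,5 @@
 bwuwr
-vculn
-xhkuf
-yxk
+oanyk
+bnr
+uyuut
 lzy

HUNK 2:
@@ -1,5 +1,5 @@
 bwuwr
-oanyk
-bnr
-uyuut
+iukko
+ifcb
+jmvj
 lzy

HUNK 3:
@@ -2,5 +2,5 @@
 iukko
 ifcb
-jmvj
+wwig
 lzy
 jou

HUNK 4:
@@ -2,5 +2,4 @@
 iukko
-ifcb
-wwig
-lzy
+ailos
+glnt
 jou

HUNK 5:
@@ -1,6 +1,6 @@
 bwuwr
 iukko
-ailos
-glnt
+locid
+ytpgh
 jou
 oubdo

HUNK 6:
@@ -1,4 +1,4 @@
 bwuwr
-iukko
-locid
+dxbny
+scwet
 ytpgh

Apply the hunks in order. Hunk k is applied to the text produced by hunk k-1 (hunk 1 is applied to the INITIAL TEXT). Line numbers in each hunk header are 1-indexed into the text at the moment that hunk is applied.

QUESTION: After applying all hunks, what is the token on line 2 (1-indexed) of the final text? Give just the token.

Hunk 1: at line 1 remove [vculn,xhkuf,yxk] add [oanyk,bnr,uyuut] -> 7 lines: bwuwr oanyk bnr uyuut lzy jou oubdo
Hunk 2: at line 1 remove [oanyk,bnr,uyuut] add [iukko,ifcb,jmvj] -> 7 lines: bwuwr iukko ifcb jmvj lzy jou oubdo
Hunk 3: at line 2 remove [jmvj] add [wwig] -> 7 lines: bwuwr iukko ifcb wwig lzy jou oubdo
Hunk 4: at line 2 remove [ifcb,wwig,lzy] add [ailos,glnt] -> 6 lines: bwuwr iukko ailos glnt jou oubdo
Hunk 5: at line 1 remove [ailos,glnt] add [locid,ytpgh] -> 6 lines: bwuwr iukko locid ytpgh jou oubdo
Hunk 6: at line 1 remove [iukko,locid] add [dxbny,scwet] -> 6 lines: bwuwr dxbny scwet ytpgh jou oubdo
Final line 2: dxbny

Answer: dxbny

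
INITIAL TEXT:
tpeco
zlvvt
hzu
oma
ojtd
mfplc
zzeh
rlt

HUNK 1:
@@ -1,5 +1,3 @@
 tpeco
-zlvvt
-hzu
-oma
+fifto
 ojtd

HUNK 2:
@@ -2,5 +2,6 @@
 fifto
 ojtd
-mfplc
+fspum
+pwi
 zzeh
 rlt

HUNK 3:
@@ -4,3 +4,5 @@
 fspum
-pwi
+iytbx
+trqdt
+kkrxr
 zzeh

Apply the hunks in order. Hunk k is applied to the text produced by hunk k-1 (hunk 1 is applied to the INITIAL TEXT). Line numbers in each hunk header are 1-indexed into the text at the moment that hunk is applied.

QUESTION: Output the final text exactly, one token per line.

Answer: tpeco
fifto
ojtd
fspum
iytbx
trqdt
kkrxr
zzeh
rlt

Derivation:
Hunk 1: at line 1 remove [zlvvt,hzu,oma] add [fifto] -> 6 lines: tpeco fifto ojtd mfplc zzeh rlt
Hunk 2: at line 2 remove [mfplc] add [fspum,pwi] -> 7 lines: tpeco fifto ojtd fspum pwi zzeh rlt
Hunk 3: at line 4 remove [pwi] add [iytbx,trqdt,kkrxr] -> 9 lines: tpeco fifto ojtd fspum iytbx trqdt kkrxr zzeh rlt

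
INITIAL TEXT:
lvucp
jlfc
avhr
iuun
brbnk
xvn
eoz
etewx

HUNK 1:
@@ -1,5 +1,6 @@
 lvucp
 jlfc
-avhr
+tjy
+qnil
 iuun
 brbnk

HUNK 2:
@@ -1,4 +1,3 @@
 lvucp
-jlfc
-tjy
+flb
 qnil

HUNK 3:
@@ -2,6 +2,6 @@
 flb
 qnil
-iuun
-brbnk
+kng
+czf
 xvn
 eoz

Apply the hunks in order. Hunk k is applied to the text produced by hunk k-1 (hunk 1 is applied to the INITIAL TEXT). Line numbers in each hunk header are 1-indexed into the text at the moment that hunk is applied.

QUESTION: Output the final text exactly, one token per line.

Answer: lvucp
flb
qnil
kng
czf
xvn
eoz
etewx

Derivation:
Hunk 1: at line 1 remove [avhr] add [tjy,qnil] -> 9 lines: lvucp jlfc tjy qnil iuun brbnk xvn eoz etewx
Hunk 2: at line 1 remove [jlfc,tjy] add [flb] -> 8 lines: lvucp flb qnil iuun brbnk xvn eoz etewx
Hunk 3: at line 2 remove [iuun,brbnk] add [kng,czf] -> 8 lines: lvucp flb qnil kng czf xvn eoz etewx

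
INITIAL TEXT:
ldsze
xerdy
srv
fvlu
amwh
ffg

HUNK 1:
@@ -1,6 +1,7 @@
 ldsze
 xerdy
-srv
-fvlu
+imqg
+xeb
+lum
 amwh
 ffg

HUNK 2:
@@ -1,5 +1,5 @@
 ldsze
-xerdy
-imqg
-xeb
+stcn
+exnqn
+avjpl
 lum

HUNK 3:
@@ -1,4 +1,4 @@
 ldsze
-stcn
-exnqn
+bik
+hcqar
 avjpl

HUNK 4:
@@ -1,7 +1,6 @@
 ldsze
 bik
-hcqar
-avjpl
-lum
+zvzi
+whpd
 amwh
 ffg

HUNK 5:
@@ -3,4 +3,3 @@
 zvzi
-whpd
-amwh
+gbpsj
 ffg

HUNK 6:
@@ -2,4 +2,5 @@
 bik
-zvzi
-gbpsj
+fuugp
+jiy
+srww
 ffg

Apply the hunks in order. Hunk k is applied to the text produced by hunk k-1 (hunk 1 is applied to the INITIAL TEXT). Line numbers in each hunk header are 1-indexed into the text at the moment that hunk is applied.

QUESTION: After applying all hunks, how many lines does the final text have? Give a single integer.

Hunk 1: at line 1 remove [srv,fvlu] add [imqg,xeb,lum] -> 7 lines: ldsze xerdy imqg xeb lum amwh ffg
Hunk 2: at line 1 remove [xerdy,imqg,xeb] add [stcn,exnqn,avjpl] -> 7 lines: ldsze stcn exnqn avjpl lum amwh ffg
Hunk 3: at line 1 remove [stcn,exnqn] add [bik,hcqar] -> 7 lines: ldsze bik hcqar avjpl lum amwh ffg
Hunk 4: at line 1 remove [hcqar,avjpl,lum] add [zvzi,whpd] -> 6 lines: ldsze bik zvzi whpd amwh ffg
Hunk 5: at line 3 remove [whpd,amwh] add [gbpsj] -> 5 lines: ldsze bik zvzi gbpsj ffg
Hunk 6: at line 2 remove [zvzi,gbpsj] add [fuugp,jiy,srww] -> 6 lines: ldsze bik fuugp jiy srww ffg
Final line count: 6

Answer: 6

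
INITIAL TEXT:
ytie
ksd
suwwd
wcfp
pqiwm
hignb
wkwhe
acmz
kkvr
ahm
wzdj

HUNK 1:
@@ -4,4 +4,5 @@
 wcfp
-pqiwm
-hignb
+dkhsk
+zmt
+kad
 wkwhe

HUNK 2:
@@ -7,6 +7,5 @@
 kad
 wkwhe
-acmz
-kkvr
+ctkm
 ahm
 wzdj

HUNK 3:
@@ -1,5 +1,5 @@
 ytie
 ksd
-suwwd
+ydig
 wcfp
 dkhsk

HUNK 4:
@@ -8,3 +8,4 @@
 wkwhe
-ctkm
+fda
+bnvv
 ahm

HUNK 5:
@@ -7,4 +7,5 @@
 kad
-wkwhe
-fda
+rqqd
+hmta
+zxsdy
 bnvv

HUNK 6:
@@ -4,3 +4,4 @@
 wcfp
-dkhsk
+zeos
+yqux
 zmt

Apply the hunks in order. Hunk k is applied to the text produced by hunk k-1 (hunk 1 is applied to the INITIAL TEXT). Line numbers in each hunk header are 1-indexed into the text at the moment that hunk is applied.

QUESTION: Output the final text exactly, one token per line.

Answer: ytie
ksd
ydig
wcfp
zeos
yqux
zmt
kad
rqqd
hmta
zxsdy
bnvv
ahm
wzdj

Derivation:
Hunk 1: at line 4 remove [pqiwm,hignb] add [dkhsk,zmt,kad] -> 12 lines: ytie ksd suwwd wcfp dkhsk zmt kad wkwhe acmz kkvr ahm wzdj
Hunk 2: at line 7 remove [acmz,kkvr] add [ctkm] -> 11 lines: ytie ksd suwwd wcfp dkhsk zmt kad wkwhe ctkm ahm wzdj
Hunk 3: at line 1 remove [suwwd] add [ydig] -> 11 lines: ytie ksd ydig wcfp dkhsk zmt kad wkwhe ctkm ahm wzdj
Hunk 4: at line 8 remove [ctkm] add [fda,bnvv] -> 12 lines: ytie ksd ydig wcfp dkhsk zmt kad wkwhe fda bnvv ahm wzdj
Hunk 5: at line 7 remove [wkwhe,fda] add [rqqd,hmta,zxsdy] -> 13 lines: ytie ksd ydig wcfp dkhsk zmt kad rqqd hmta zxsdy bnvv ahm wzdj
Hunk 6: at line 4 remove [dkhsk] add [zeos,yqux] -> 14 lines: ytie ksd ydig wcfp zeos yqux zmt kad rqqd hmta zxsdy bnvv ahm wzdj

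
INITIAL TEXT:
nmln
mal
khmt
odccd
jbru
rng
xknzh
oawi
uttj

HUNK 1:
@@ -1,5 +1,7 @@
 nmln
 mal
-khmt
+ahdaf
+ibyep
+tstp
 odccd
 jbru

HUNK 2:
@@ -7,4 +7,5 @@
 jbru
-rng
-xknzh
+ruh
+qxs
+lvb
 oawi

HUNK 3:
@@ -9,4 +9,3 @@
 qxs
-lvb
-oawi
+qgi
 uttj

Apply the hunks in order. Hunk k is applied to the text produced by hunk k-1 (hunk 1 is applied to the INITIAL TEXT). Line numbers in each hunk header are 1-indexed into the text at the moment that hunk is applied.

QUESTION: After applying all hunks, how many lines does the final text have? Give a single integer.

Hunk 1: at line 1 remove [khmt] add [ahdaf,ibyep,tstp] -> 11 lines: nmln mal ahdaf ibyep tstp odccd jbru rng xknzh oawi uttj
Hunk 2: at line 7 remove [rng,xknzh] add [ruh,qxs,lvb] -> 12 lines: nmln mal ahdaf ibyep tstp odccd jbru ruh qxs lvb oawi uttj
Hunk 3: at line 9 remove [lvb,oawi] add [qgi] -> 11 lines: nmln mal ahdaf ibyep tstp odccd jbru ruh qxs qgi uttj
Final line count: 11

Answer: 11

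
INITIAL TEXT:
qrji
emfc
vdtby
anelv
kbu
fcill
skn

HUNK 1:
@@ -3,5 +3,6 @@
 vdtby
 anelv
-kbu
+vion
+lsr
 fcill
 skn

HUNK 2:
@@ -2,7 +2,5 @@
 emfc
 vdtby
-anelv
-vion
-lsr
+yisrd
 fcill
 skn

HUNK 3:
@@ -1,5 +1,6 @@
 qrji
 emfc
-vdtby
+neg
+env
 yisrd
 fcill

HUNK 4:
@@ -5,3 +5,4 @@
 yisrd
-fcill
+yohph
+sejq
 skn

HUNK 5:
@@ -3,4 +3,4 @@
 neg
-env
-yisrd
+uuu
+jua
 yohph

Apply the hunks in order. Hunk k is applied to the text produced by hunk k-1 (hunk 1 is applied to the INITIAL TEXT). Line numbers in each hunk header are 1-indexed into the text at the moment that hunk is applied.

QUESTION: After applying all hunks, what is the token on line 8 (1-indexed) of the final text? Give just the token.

Hunk 1: at line 3 remove [kbu] add [vion,lsr] -> 8 lines: qrji emfc vdtby anelv vion lsr fcill skn
Hunk 2: at line 2 remove [anelv,vion,lsr] add [yisrd] -> 6 lines: qrji emfc vdtby yisrd fcill skn
Hunk 3: at line 1 remove [vdtby] add [neg,env] -> 7 lines: qrji emfc neg env yisrd fcill skn
Hunk 4: at line 5 remove [fcill] add [yohph,sejq] -> 8 lines: qrji emfc neg env yisrd yohph sejq skn
Hunk 5: at line 3 remove [env,yisrd] add [uuu,jua] -> 8 lines: qrji emfc neg uuu jua yohph sejq skn
Final line 8: skn

Answer: skn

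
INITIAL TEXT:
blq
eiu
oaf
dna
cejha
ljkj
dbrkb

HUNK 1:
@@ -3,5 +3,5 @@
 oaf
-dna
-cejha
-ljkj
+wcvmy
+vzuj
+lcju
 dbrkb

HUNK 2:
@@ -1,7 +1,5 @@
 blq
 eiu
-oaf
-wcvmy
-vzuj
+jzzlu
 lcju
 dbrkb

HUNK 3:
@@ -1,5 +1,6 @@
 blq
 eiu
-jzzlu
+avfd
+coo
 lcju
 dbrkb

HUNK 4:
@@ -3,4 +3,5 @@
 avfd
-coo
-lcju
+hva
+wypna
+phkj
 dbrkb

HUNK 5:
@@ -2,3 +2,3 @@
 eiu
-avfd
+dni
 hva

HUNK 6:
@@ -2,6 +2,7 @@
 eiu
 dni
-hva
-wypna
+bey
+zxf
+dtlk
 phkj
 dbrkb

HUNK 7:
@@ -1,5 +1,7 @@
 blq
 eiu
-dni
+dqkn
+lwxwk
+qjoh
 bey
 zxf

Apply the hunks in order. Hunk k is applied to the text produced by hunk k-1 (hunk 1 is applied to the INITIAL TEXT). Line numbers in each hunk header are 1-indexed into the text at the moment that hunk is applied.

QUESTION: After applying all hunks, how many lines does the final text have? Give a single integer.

Hunk 1: at line 3 remove [dna,cejha,ljkj] add [wcvmy,vzuj,lcju] -> 7 lines: blq eiu oaf wcvmy vzuj lcju dbrkb
Hunk 2: at line 1 remove [oaf,wcvmy,vzuj] add [jzzlu] -> 5 lines: blq eiu jzzlu lcju dbrkb
Hunk 3: at line 1 remove [jzzlu] add [avfd,coo] -> 6 lines: blq eiu avfd coo lcju dbrkb
Hunk 4: at line 3 remove [coo,lcju] add [hva,wypna,phkj] -> 7 lines: blq eiu avfd hva wypna phkj dbrkb
Hunk 5: at line 2 remove [avfd] add [dni] -> 7 lines: blq eiu dni hva wypna phkj dbrkb
Hunk 6: at line 2 remove [hva,wypna] add [bey,zxf,dtlk] -> 8 lines: blq eiu dni bey zxf dtlk phkj dbrkb
Hunk 7: at line 1 remove [dni] add [dqkn,lwxwk,qjoh] -> 10 lines: blq eiu dqkn lwxwk qjoh bey zxf dtlk phkj dbrkb
Final line count: 10

Answer: 10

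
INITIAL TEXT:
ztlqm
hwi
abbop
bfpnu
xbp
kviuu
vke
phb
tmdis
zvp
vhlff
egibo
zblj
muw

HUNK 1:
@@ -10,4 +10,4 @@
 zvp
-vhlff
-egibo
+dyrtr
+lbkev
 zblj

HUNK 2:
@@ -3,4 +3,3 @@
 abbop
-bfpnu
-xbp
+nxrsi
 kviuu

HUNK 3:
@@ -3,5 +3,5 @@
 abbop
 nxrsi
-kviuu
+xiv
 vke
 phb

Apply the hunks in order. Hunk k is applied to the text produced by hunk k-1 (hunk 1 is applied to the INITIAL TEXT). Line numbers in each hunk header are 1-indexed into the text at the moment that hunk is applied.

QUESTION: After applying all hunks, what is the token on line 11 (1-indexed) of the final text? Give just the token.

Answer: lbkev

Derivation:
Hunk 1: at line 10 remove [vhlff,egibo] add [dyrtr,lbkev] -> 14 lines: ztlqm hwi abbop bfpnu xbp kviuu vke phb tmdis zvp dyrtr lbkev zblj muw
Hunk 2: at line 3 remove [bfpnu,xbp] add [nxrsi] -> 13 lines: ztlqm hwi abbop nxrsi kviuu vke phb tmdis zvp dyrtr lbkev zblj muw
Hunk 3: at line 3 remove [kviuu] add [xiv] -> 13 lines: ztlqm hwi abbop nxrsi xiv vke phb tmdis zvp dyrtr lbkev zblj muw
Final line 11: lbkev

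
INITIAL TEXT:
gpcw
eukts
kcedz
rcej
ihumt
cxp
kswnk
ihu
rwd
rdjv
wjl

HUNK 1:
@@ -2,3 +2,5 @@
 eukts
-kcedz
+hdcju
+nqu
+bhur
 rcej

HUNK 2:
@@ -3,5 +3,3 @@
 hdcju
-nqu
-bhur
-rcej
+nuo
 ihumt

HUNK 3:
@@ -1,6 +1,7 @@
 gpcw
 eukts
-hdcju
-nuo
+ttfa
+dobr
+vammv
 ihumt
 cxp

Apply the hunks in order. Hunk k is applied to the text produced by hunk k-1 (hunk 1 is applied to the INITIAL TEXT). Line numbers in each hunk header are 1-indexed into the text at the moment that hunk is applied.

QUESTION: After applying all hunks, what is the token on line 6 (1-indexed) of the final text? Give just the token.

Answer: ihumt

Derivation:
Hunk 1: at line 2 remove [kcedz] add [hdcju,nqu,bhur] -> 13 lines: gpcw eukts hdcju nqu bhur rcej ihumt cxp kswnk ihu rwd rdjv wjl
Hunk 2: at line 3 remove [nqu,bhur,rcej] add [nuo] -> 11 lines: gpcw eukts hdcju nuo ihumt cxp kswnk ihu rwd rdjv wjl
Hunk 3: at line 1 remove [hdcju,nuo] add [ttfa,dobr,vammv] -> 12 lines: gpcw eukts ttfa dobr vammv ihumt cxp kswnk ihu rwd rdjv wjl
Final line 6: ihumt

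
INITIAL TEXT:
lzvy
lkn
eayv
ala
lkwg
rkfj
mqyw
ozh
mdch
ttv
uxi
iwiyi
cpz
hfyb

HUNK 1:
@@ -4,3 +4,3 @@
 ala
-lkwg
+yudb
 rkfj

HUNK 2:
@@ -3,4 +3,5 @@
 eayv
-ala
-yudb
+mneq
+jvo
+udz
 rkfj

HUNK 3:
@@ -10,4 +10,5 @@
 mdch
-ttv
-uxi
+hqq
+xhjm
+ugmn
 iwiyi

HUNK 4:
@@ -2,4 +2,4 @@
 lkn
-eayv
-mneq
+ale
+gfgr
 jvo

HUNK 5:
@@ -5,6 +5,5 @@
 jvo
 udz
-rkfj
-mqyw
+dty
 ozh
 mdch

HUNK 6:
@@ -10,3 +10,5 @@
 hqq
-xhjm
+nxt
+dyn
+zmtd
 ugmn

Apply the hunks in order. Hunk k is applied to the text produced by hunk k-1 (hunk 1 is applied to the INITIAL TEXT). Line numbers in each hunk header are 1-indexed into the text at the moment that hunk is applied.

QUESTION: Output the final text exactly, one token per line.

Answer: lzvy
lkn
ale
gfgr
jvo
udz
dty
ozh
mdch
hqq
nxt
dyn
zmtd
ugmn
iwiyi
cpz
hfyb

Derivation:
Hunk 1: at line 4 remove [lkwg] add [yudb] -> 14 lines: lzvy lkn eayv ala yudb rkfj mqyw ozh mdch ttv uxi iwiyi cpz hfyb
Hunk 2: at line 3 remove [ala,yudb] add [mneq,jvo,udz] -> 15 lines: lzvy lkn eayv mneq jvo udz rkfj mqyw ozh mdch ttv uxi iwiyi cpz hfyb
Hunk 3: at line 10 remove [ttv,uxi] add [hqq,xhjm,ugmn] -> 16 lines: lzvy lkn eayv mneq jvo udz rkfj mqyw ozh mdch hqq xhjm ugmn iwiyi cpz hfyb
Hunk 4: at line 2 remove [eayv,mneq] add [ale,gfgr] -> 16 lines: lzvy lkn ale gfgr jvo udz rkfj mqyw ozh mdch hqq xhjm ugmn iwiyi cpz hfyb
Hunk 5: at line 5 remove [rkfj,mqyw] add [dty] -> 15 lines: lzvy lkn ale gfgr jvo udz dty ozh mdch hqq xhjm ugmn iwiyi cpz hfyb
Hunk 6: at line 10 remove [xhjm] add [nxt,dyn,zmtd] -> 17 lines: lzvy lkn ale gfgr jvo udz dty ozh mdch hqq nxt dyn zmtd ugmn iwiyi cpz hfyb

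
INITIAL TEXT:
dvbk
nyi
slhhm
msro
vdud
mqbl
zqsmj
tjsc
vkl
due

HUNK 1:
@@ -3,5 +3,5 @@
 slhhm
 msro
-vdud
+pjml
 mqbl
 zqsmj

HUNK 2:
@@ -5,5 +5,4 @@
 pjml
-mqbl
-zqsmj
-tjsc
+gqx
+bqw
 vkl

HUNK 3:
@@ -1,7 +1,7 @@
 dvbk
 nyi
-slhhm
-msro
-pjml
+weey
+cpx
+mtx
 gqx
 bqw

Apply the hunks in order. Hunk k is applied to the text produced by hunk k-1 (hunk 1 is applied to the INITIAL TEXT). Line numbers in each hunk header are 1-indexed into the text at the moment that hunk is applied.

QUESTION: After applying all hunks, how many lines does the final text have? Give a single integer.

Answer: 9

Derivation:
Hunk 1: at line 3 remove [vdud] add [pjml] -> 10 lines: dvbk nyi slhhm msro pjml mqbl zqsmj tjsc vkl due
Hunk 2: at line 5 remove [mqbl,zqsmj,tjsc] add [gqx,bqw] -> 9 lines: dvbk nyi slhhm msro pjml gqx bqw vkl due
Hunk 3: at line 1 remove [slhhm,msro,pjml] add [weey,cpx,mtx] -> 9 lines: dvbk nyi weey cpx mtx gqx bqw vkl due
Final line count: 9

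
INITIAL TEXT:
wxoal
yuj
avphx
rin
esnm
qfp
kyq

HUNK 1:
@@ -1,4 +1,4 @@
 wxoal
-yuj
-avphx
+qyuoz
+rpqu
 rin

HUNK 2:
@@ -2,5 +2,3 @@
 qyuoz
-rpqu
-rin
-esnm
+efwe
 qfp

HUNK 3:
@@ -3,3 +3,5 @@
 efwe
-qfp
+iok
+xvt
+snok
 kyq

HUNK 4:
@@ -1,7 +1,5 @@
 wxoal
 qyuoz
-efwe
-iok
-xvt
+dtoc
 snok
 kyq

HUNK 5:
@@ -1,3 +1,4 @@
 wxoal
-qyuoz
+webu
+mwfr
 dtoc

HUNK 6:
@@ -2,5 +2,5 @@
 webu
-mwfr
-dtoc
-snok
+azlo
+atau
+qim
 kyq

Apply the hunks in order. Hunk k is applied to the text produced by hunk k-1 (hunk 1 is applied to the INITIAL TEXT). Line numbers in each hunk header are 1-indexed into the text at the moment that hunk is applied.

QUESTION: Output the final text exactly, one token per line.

Answer: wxoal
webu
azlo
atau
qim
kyq

Derivation:
Hunk 1: at line 1 remove [yuj,avphx] add [qyuoz,rpqu] -> 7 lines: wxoal qyuoz rpqu rin esnm qfp kyq
Hunk 2: at line 2 remove [rpqu,rin,esnm] add [efwe] -> 5 lines: wxoal qyuoz efwe qfp kyq
Hunk 3: at line 3 remove [qfp] add [iok,xvt,snok] -> 7 lines: wxoal qyuoz efwe iok xvt snok kyq
Hunk 4: at line 1 remove [efwe,iok,xvt] add [dtoc] -> 5 lines: wxoal qyuoz dtoc snok kyq
Hunk 5: at line 1 remove [qyuoz] add [webu,mwfr] -> 6 lines: wxoal webu mwfr dtoc snok kyq
Hunk 6: at line 2 remove [mwfr,dtoc,snok] add [azlo,atau,qim] -> 6 lines: wxoal webu azlo atau qim kyq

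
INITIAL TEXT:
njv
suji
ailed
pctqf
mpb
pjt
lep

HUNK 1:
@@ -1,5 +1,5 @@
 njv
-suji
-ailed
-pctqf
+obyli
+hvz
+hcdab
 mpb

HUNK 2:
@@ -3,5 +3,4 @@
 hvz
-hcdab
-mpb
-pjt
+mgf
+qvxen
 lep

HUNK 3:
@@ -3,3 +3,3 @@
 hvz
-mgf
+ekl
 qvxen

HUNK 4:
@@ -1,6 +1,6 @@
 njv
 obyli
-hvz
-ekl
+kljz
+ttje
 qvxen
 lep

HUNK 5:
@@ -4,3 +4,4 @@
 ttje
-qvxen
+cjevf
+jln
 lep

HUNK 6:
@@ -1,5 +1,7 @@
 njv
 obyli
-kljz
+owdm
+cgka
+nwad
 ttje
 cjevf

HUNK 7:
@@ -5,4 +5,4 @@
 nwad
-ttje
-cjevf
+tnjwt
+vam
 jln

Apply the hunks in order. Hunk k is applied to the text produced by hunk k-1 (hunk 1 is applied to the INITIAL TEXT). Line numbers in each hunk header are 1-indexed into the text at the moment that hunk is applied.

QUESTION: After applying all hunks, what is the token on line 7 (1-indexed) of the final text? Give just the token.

Hunk 1: at line 1 remove [suji,ailed,pctqf] add [obyli,hvz,hcdab] -> 7 lines: njv obyli hvz hcdab mpb pjt lep
Hunk 2: at line 3 remove [hcdab,mpb,pjt] add [mgf,qvxen] -> 6 lines: njv obyli hvz mgf qvxen lep
Hunk 3: at line 3 remove [mgf] add [ekl] -> 6 lines: njv obyli hvz ekl qvxen lep
Hunk 4: at line 1 remove [hvz,ekl] add [kljz,ttje] -> 6 lines: njv obyli kljz ttje qvxen lep
Hunk 5: at line 4 remove [qvxen] add [cjevf,jln] -> 7 lines: njv obyli kljz ttje cjevf jln lep
Hunk 6: at line 1 remove [kljz] add [owdm,cgka,nwad] -> 9 lines: njv obyli owdm cgka nwad ttje cjevf jln lep
Hunk 7: at line 5 remove [ttje,cjevf] add [tnjwt,vam] -> 9 lines: njv obyli owdm cgka nwad tnjwt vam jln lep
Final line 7: vam

Answer: vam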